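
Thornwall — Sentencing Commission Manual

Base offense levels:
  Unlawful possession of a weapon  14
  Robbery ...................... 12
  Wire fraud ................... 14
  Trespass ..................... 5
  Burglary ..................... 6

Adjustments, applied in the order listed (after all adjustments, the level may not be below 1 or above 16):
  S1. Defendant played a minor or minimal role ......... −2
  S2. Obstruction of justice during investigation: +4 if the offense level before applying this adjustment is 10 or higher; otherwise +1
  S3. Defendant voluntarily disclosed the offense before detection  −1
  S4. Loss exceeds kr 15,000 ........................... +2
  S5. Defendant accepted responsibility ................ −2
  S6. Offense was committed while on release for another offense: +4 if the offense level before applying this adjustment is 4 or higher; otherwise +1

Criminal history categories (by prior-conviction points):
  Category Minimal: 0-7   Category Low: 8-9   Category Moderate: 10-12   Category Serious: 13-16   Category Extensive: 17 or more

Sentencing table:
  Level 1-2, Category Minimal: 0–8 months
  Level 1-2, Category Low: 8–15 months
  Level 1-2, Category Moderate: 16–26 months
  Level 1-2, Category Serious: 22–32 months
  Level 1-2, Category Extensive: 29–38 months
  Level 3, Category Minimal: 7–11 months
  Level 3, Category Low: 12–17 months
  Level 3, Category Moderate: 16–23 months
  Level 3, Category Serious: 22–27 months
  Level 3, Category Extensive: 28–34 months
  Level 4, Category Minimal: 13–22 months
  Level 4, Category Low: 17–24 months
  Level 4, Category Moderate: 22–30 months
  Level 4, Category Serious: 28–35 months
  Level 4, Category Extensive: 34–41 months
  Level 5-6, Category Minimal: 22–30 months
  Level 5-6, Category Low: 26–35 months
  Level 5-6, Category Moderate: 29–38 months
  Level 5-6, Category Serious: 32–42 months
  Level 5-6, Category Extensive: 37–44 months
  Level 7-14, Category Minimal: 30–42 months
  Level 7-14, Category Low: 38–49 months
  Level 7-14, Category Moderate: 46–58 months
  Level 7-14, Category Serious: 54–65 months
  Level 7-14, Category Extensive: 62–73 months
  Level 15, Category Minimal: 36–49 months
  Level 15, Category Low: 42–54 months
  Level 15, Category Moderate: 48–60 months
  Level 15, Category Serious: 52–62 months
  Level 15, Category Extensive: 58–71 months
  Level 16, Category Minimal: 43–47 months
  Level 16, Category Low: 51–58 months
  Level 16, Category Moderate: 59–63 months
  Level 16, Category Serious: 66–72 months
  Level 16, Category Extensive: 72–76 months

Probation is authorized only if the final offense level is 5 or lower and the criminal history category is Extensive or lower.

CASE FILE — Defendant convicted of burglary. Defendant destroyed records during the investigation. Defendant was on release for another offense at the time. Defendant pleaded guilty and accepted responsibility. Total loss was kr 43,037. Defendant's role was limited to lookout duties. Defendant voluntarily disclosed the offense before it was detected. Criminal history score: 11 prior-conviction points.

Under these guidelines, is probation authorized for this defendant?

No

Base offense level for burglary: 6.
S1 applies: 6 − 2 = 4.
S2 applies (level before this adjustment is 4 < 10, so +1): 4 + 1 = 5.
S3 applies: 5 − 1 = 4.
S4 applies: 4 + 2 = 6.
S5 applies: 6 − 2 = 4.
S6 applies (level before this adjustment is 4 ≥ 4, so +4): 4 + 4 = 8.
Final offense level: 8.
Criminal history: 11 prior points → Category Moderate (10-12).
Level 8 falls in the 7-14 band.
Grid: Level 7-14 × Category Moderate = 46-58 months.
Probation check: level 8 > 5 and category Moderate ≤ Extensive → not eligible.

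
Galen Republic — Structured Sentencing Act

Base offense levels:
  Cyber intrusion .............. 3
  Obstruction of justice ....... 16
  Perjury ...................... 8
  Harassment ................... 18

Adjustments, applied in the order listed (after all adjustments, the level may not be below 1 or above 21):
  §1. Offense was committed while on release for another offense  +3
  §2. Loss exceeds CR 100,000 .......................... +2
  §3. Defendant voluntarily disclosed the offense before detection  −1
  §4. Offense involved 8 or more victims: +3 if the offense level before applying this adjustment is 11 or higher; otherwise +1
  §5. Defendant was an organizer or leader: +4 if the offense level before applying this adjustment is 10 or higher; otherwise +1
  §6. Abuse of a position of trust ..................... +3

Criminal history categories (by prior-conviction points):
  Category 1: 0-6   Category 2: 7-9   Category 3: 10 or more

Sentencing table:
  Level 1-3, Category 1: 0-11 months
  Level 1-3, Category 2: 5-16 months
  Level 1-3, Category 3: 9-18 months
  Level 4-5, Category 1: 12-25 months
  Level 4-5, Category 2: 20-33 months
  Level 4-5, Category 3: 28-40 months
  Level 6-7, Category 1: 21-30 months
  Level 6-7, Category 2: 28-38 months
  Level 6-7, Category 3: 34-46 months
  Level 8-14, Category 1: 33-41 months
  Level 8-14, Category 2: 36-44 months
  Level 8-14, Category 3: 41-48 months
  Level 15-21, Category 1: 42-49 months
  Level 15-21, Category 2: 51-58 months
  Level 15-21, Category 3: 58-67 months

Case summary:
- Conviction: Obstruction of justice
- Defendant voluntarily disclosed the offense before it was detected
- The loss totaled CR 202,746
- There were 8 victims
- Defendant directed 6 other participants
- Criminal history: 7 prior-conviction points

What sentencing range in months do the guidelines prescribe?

Base offense level for obstruction of justice: 16.
§1 does not apply.
§2 applies: 16 + 2 = 18.
§3 applies: 18 − 1 = 17.
§4 applies (level before this adjustment is 17 ≥ 11, so +3): 17 + 3 = 20.
§5 applies (level before this adjustment is 20 ≥ 10, so +4): 20 + 4 = 24.
Level 24 exceeds the maximum of 21; capped at 21.
Final offense level: 21.
Criminal history: 7 prior points → Category 2 (7-9).
Level 21 falls in the 15-21 band.
Grid: Level 15-21 × Category 2 = 51-58 months.

51-58 months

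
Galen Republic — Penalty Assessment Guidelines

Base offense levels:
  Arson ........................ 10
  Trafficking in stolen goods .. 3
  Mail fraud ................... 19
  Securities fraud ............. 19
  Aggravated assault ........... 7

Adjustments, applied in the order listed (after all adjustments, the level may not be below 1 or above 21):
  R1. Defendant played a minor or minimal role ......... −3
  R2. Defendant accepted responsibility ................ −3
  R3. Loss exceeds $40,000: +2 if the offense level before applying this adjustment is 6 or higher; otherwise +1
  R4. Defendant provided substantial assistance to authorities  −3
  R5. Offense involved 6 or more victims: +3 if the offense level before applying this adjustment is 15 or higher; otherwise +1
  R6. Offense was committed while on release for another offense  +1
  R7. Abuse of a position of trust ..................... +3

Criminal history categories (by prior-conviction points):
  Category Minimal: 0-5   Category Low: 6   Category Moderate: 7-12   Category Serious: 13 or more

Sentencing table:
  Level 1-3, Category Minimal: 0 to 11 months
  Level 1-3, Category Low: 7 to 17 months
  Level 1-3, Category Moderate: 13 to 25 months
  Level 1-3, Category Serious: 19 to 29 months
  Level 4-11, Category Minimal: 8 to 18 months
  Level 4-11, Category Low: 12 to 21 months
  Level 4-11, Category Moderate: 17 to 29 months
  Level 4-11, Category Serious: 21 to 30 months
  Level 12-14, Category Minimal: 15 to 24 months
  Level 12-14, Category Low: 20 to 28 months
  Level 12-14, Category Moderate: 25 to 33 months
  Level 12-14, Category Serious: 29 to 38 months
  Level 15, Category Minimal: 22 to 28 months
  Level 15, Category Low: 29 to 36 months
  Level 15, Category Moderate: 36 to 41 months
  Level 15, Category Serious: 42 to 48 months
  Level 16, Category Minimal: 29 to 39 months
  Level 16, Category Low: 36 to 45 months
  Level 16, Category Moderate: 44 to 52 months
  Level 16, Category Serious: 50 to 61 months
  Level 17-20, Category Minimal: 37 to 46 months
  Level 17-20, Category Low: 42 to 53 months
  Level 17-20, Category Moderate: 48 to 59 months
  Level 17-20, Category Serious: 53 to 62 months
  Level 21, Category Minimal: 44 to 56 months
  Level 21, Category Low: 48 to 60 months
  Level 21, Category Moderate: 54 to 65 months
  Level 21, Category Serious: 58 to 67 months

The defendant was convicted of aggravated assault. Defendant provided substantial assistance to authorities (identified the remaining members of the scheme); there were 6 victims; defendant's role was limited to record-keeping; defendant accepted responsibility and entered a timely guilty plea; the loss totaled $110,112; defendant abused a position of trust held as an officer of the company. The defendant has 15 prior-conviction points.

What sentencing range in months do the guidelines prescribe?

19-29 months

Base offense level for aggravated assault: 7.
R1 applies: 7 − 3 = 4.
R2 applies: 4 − 3 = 1.
R3 applies (level before this adjustment is 1 < 6, so +1): 1 + 1 = 2.
R4 applies: 2 − 3 = -1.
R5 applies (level before this adjustment is -1 < 15, so +1): -1 + 1 = 0.
R6 does not apply.
R7 applies: 0 + 3 = 3.
Final offense level: 3.
Criminal history: 15 prior points → Category Serious (13+).
Level 3 falls in the 1-3 band.
Grid: Level 1-3 × Category Serious = 19-29 months.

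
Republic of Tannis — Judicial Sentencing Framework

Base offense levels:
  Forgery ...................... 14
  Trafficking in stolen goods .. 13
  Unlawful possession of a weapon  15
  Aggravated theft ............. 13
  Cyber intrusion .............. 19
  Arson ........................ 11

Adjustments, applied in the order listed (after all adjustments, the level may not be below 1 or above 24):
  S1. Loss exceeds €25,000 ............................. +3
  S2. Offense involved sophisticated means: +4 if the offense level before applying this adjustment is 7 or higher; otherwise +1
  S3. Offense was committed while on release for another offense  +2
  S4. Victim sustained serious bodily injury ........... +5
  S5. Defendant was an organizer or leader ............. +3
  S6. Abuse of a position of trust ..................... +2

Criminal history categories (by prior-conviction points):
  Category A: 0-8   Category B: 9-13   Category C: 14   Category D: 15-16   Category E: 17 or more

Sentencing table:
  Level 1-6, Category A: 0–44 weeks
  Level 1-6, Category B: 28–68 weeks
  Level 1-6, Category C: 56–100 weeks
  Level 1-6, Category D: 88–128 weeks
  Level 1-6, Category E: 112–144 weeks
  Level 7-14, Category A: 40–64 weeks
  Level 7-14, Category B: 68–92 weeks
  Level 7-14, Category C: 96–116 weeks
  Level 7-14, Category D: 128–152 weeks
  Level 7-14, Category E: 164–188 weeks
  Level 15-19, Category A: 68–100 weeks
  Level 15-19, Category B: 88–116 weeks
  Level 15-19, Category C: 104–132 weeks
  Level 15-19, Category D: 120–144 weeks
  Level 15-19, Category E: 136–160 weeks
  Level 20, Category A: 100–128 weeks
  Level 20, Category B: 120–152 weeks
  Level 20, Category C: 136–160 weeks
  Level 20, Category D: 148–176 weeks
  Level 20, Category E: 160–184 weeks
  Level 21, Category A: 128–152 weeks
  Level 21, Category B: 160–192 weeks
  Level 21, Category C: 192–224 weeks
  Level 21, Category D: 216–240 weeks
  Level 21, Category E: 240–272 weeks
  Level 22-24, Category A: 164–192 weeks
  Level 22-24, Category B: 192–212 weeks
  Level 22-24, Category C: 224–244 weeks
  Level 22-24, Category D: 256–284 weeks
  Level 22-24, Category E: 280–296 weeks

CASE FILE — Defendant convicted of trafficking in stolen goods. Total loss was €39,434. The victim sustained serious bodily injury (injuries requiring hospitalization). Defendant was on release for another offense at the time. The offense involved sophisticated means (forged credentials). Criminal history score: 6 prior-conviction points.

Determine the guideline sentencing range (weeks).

Base offense level for trafficking in stolen goods: 13.
S1 applies: 13 + 3 = 16.
S2 applies (level before this adjustment is 16 ≥ 7, so +4): 16 + 4 = 20.
S3 applies: 20 + 2 = 22.
S4 applies: 22 + 5 = 27.
Level 27 exceeds the maximum of 24; capped at 24.
Final offense level: 24.
Criminal history: 6 prior points → Category A (0-8).
Level 24 falls in the 22-24 band.
Grid: Level 22-24 × Category A = 164-192 weeks.

164-192 weeks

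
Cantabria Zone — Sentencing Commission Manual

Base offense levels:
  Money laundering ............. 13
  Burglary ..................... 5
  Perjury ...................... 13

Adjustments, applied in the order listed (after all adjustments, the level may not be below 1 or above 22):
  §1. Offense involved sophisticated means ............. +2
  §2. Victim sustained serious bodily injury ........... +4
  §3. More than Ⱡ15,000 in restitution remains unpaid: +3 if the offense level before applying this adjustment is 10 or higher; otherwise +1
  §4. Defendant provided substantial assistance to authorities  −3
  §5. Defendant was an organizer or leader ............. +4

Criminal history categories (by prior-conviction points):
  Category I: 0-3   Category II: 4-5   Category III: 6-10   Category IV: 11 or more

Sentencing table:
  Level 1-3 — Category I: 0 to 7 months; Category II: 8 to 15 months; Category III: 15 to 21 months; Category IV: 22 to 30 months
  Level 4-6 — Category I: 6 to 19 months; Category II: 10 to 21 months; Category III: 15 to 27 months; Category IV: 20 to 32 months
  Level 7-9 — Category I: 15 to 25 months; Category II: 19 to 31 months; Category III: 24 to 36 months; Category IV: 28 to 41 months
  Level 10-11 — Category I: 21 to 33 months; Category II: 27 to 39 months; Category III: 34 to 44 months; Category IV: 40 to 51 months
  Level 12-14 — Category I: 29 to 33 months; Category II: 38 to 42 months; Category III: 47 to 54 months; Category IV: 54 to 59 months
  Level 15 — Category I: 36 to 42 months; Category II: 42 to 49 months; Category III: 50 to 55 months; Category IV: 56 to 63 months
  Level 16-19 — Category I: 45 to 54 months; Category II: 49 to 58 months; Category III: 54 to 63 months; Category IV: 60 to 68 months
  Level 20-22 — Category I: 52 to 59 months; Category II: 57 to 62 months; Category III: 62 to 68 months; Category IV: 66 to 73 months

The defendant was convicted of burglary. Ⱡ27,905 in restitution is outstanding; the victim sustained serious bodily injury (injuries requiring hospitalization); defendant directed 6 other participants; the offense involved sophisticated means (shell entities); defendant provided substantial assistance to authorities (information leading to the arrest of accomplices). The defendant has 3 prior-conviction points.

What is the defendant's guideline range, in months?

36-42 months

Base offense level for burglary: 5.
§1 applies: 5 + 2 = 7.
§2 applies: 7 + 4 = 11.
§3 applies (level before this adjustment is 11 ≥ 10, so +3): 11 + 3 = 14.
§4 applies: 14 − 3 = 11.
§5 applies: 11 + 4 = 15.
Final offense level: 15.
Criminal history: 3 prior points → Category I (0-3).
Level 15 falls in the 15 band.
Grid: Level 15 × Category I = 36-42 months.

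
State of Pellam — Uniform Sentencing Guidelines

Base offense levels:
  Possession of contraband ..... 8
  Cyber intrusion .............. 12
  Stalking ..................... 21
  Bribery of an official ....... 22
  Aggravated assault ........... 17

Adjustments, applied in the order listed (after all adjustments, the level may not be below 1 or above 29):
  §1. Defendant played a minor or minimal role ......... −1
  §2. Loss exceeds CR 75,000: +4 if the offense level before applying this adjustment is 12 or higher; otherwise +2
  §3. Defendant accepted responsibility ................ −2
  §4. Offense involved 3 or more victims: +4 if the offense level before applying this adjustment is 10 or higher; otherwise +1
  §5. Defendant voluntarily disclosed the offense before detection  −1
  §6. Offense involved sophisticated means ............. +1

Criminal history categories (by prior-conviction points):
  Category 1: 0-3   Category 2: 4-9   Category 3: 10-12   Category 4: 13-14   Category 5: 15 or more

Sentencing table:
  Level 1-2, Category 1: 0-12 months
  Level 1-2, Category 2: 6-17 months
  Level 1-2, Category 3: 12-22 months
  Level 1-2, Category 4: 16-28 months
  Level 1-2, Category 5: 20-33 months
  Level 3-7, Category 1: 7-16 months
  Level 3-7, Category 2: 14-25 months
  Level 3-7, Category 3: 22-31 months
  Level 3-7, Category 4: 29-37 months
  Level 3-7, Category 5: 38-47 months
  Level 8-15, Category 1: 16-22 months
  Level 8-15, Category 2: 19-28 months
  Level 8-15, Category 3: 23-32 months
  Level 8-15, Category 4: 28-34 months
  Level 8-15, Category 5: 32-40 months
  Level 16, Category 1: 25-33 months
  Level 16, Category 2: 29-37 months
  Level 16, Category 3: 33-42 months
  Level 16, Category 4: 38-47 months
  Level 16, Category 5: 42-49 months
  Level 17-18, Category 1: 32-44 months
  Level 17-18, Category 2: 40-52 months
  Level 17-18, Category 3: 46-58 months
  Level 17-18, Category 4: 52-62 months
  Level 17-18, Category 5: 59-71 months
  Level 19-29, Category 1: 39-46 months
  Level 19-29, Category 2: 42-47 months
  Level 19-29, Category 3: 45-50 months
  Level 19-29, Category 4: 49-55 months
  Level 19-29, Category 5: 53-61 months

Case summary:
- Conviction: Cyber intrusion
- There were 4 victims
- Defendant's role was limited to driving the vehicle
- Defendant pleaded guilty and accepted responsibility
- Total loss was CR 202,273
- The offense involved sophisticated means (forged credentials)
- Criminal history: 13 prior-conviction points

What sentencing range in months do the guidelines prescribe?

38-47 months

Base offense level for cyber intrusion: 12.
§1 applies: 12 − 1 = 11.
§2 applies (level before this adjustment is 11 < 12, so +2): 11 + 2 = 13.
§3 applies: 13 − 2 = 11.
§4 applies (level before this adjustment is 11 ≥ 10, so +4): 11 + 4 = 15.
§6 applies: 15 + 1 = 16.
Final offense level: 16.
Criminal history: 13 prior points → Category 4 (13-14).
Level 16 falls in the 16 band.
Grid: Level 16 × Category 4 = 38-47 months.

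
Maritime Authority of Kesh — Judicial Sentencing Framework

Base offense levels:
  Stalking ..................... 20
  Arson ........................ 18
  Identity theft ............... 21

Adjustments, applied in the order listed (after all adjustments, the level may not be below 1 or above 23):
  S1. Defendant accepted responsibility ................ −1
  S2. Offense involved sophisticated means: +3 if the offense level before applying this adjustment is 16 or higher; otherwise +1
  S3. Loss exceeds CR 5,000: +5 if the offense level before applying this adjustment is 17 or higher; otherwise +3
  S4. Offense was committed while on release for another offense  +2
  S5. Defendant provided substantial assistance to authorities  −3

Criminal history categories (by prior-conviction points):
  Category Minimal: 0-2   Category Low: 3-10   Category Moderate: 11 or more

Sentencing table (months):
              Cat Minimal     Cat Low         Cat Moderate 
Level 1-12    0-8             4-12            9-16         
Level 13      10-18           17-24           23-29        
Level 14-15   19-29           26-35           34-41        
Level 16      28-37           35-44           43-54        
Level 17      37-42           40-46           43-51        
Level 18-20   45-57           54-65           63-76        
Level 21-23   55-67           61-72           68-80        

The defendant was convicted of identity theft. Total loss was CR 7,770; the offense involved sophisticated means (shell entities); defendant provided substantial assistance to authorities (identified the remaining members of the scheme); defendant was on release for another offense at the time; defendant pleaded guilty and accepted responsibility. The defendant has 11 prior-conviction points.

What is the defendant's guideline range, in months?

68-80 months

Base offense level for identity theft: 21.
S1 applies: 21 − 1 = 20.
S2 applies (level before this adjustment is 20 ≥ 16, so +3): 20 + 3 = 23.
S3 applies (level before this adjustment is 23 ≥ 17, so +5): 23 + 5 = 28.
S4 applies: 28 + 2 = 30.
S5 applies: 30 − 3 = 27.
Level 27 exceeds the maximum of 23; capped at 23.
Final offense level: 23.
Criminal history: 11 prior points → Category Moderate (11+).
Level 23 falls in the 21-23 band.
Grid: Level 21-23 × Category Moderate = 68-80 months.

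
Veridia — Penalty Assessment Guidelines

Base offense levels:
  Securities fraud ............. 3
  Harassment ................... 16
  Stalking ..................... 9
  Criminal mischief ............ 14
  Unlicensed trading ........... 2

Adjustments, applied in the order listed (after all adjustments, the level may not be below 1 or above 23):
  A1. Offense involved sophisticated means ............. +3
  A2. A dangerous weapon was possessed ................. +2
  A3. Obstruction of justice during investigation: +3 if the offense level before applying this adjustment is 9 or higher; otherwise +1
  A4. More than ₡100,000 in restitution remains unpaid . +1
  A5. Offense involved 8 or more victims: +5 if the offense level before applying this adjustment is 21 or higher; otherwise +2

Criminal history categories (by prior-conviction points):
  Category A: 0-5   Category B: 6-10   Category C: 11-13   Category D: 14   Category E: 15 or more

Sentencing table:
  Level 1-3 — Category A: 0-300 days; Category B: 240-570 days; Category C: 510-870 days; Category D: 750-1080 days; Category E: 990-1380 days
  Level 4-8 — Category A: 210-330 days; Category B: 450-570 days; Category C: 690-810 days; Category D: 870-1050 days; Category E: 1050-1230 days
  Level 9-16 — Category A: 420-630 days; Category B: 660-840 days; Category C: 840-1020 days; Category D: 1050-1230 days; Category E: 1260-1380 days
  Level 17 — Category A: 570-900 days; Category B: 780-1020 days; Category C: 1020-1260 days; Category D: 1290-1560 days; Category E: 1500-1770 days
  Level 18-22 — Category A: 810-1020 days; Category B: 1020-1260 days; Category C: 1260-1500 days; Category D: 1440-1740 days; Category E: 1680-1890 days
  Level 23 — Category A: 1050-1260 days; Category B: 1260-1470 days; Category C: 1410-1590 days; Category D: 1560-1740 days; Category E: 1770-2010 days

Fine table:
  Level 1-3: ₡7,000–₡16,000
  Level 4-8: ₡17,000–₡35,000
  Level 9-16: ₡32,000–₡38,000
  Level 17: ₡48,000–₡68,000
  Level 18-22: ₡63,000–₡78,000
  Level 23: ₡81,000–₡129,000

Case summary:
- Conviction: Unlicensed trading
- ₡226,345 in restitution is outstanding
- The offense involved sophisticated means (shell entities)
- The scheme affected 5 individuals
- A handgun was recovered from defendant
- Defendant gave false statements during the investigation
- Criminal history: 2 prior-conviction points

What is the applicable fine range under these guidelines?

Base offense level for unlicensed trading: 2.
A1 applies: 2 + 3 = 5.
A2 applies: 5 + 2 = 7.
A3 applies (level before this adjustment is 7 < 9, so +1): 7 + 1 = 8.
A4 applies: 8 + 1 = 9.
Final offense level: 9.
Level 9 falls in the 9-16 band.
Fine table: Level 9-16 → ₡32,000–₡38,000.

₡32,000–₡38,000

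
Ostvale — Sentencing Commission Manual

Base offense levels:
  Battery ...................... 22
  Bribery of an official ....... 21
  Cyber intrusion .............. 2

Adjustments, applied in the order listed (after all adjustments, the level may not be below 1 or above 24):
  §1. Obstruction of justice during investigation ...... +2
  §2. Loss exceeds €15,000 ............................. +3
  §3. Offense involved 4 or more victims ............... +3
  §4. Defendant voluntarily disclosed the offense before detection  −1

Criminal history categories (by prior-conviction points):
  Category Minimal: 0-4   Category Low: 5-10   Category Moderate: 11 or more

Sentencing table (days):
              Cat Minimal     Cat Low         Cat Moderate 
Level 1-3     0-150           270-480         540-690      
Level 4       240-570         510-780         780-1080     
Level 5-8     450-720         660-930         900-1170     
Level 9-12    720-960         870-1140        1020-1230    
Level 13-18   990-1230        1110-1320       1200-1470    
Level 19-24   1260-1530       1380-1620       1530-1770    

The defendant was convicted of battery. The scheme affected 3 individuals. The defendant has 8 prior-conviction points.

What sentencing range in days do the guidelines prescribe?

Base offense level for battery: 22.
Final offense level: 22.
Criminal history: 8 prior points → Category Low (5-10).
Level 22 falls in the 19-24 band.
Grid: Level 19-24 × Category Low = 1380-1620 days.

1380-1620 days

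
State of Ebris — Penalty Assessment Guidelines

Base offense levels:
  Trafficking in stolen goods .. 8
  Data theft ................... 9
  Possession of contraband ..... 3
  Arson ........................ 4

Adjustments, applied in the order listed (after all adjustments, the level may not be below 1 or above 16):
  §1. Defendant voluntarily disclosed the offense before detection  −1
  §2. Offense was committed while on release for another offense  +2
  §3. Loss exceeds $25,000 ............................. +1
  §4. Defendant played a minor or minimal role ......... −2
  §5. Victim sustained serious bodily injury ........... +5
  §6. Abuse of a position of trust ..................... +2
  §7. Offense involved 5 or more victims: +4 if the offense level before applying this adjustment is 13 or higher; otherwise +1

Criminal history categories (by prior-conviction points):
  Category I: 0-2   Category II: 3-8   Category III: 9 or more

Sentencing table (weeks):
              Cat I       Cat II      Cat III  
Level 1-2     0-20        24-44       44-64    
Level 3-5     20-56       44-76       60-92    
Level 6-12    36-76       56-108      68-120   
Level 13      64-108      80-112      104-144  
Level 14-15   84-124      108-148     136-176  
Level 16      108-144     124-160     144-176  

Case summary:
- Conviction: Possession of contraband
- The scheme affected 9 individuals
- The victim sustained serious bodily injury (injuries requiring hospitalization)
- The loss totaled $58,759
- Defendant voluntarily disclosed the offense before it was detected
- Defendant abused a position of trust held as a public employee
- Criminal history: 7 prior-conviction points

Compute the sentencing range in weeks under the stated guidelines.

56-108 weeks

Base offense level for possession of contraband: 3.
§1 applies: 3 − 1 = 2.
§2 does not apply.
§3 applies: 2 + 1 = 3.
§5 applies: 3 + 5 = 8.
§6 applies: 8 + 2 = 10.
§7 applies (level before this adjustment is 10 < 13, so +1): 10 + 1 = 11.
Final offense level: 11.
Criminal history: 7 prior points → Category II (3-8).
Level 11 falls in the 6-12 band.
Grid: Level 6-12 × Category II = 56-108 weeks.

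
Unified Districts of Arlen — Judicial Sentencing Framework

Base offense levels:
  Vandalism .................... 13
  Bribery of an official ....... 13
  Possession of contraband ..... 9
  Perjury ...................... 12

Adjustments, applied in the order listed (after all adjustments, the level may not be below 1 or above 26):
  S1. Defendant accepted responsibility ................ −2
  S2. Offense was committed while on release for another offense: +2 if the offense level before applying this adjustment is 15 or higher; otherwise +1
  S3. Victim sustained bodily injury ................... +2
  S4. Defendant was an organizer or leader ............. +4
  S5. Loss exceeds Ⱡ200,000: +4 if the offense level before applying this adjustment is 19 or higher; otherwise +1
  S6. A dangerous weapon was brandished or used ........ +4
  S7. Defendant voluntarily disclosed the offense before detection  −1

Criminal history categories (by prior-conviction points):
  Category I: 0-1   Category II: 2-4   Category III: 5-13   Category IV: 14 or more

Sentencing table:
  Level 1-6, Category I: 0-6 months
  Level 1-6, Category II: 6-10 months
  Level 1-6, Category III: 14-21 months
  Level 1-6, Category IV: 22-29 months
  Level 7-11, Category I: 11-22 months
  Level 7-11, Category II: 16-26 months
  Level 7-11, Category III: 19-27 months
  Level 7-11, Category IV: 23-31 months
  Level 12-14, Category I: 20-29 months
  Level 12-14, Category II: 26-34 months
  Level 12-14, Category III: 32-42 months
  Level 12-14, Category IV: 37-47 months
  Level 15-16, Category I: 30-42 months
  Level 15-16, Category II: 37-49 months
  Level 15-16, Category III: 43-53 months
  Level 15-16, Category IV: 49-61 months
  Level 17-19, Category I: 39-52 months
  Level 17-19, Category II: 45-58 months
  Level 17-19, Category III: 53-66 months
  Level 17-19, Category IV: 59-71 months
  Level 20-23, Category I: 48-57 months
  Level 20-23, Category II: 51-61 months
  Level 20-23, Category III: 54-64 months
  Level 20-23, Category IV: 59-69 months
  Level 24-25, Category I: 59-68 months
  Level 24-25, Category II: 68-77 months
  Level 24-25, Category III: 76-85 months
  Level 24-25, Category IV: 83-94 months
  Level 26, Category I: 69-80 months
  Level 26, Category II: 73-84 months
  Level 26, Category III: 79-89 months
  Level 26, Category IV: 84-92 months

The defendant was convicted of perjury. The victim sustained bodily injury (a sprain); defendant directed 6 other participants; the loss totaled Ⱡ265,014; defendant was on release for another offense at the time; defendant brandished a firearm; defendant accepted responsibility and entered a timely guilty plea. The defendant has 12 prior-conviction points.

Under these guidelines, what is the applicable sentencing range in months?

Base offense level for perjury: 12.
S1 applies: 12 − 2 = 10.
S2 applies (level before this adjustment is 10 < 15, so +1): 10 + 1 = 11.
S3 applies: 11 + 2 = 13.
S4 applies: 13 + 4 = 17.
S5 applies (level before this adjustment is 17 < 19, so +1): 17 + 1 = 18.
S6 applies: 18 + 4 = 22.
S7 does not apply.
Final offense level: 22.
Criminal history: 12 prior points → Category III (5-13).
Level 22 falls in the 20-23 band.
Grid: Level 20-23 × Category III = 54-64 months.

54-64 months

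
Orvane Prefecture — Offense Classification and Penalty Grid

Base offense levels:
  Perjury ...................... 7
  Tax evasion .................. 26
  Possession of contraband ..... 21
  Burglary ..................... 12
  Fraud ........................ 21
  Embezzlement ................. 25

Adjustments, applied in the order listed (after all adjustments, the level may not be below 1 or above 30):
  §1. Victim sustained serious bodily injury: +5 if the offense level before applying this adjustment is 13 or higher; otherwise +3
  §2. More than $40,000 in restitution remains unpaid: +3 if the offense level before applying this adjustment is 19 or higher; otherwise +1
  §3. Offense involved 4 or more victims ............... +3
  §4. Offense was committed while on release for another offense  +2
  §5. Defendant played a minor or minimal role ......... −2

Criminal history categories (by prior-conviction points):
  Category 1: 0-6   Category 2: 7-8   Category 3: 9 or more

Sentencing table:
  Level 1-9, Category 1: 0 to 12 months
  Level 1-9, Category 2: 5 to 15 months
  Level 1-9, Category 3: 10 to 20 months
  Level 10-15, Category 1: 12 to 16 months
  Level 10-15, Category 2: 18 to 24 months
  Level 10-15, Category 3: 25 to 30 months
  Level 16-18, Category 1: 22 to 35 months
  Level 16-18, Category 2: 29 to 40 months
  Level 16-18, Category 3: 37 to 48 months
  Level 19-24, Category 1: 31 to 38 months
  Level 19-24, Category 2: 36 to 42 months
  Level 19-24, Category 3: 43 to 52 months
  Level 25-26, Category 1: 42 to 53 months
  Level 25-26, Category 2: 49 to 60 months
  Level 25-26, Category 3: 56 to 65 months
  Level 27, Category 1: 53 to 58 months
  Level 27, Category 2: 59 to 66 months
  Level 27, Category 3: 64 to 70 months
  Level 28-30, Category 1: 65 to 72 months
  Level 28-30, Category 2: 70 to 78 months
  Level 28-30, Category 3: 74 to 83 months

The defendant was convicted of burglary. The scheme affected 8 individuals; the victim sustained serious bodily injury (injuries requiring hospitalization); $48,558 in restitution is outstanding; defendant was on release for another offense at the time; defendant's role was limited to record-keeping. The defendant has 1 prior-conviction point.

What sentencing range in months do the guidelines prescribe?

Base offense level for burglary: 12.
§1 applies (level before this adjustment is 12 < 13, so +3): 12 + 3 = 15.
§2 applies (level before this adjustment is 15 < 19, so +1): 15 + 1 = 16.
§3 applies: 16 + 3 = 19.
§4 applies: 19 + 2 = 21.
§5 applies: 21 − 2 = 19.
Final offense level: 19.
Criminal history: 1 prior point → Category 1 (0-6).
Level 19 falls in the 19-24 band.
Grid: Level 19-24 × Category 1 = 31-38 months.

31-38 months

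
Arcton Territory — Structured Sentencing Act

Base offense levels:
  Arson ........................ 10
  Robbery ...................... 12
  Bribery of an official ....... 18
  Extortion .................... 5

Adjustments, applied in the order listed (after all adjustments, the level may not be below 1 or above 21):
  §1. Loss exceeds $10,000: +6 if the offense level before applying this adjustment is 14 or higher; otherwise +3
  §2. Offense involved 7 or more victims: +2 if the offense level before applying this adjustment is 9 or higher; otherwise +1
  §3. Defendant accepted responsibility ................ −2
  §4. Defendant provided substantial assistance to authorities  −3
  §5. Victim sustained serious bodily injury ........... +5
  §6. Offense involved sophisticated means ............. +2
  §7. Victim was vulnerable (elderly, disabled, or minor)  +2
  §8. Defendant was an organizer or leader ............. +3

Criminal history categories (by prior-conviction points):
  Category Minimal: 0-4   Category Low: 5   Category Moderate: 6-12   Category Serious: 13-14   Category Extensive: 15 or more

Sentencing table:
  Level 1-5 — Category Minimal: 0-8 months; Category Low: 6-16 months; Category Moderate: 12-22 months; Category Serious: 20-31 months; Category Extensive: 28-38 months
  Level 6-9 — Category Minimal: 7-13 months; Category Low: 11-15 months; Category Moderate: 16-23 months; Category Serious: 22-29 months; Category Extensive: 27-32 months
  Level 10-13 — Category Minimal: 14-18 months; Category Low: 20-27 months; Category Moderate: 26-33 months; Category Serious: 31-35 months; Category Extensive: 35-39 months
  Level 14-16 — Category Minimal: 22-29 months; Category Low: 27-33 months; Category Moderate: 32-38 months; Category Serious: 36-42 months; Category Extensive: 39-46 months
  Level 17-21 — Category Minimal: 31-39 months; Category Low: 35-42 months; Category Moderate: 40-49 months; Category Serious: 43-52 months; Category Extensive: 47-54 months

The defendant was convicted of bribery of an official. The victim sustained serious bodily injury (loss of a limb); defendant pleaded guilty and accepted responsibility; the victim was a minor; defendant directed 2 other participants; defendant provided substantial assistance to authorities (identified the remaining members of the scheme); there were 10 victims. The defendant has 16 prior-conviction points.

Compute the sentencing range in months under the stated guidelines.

47-54 months

Base offense level for bribery of an official: 18.
§1 does not apply.
§2 applies (level before this adjustment is 18 ≥ 9, so +2): 18 + 2 = 20.
§3 applies: 20 − 2 = 18.
§4 applies: 18 − 3 = 15.
§5 applies: 15 + 5 = 20.
§6 does not apply.
§7 applies: 20 + 2 = 22.
§8 applies: 22 + 3 = 25.
Level 25 exceeds the maximum of 21; capped at 21.
Final offense level: 21.
Criminal history: 16 prior points → Category Extensive (15+).
Level 21 falls in the 17-21 band.
Grid: Level 17-21 × Category Extensive = 47-54 months.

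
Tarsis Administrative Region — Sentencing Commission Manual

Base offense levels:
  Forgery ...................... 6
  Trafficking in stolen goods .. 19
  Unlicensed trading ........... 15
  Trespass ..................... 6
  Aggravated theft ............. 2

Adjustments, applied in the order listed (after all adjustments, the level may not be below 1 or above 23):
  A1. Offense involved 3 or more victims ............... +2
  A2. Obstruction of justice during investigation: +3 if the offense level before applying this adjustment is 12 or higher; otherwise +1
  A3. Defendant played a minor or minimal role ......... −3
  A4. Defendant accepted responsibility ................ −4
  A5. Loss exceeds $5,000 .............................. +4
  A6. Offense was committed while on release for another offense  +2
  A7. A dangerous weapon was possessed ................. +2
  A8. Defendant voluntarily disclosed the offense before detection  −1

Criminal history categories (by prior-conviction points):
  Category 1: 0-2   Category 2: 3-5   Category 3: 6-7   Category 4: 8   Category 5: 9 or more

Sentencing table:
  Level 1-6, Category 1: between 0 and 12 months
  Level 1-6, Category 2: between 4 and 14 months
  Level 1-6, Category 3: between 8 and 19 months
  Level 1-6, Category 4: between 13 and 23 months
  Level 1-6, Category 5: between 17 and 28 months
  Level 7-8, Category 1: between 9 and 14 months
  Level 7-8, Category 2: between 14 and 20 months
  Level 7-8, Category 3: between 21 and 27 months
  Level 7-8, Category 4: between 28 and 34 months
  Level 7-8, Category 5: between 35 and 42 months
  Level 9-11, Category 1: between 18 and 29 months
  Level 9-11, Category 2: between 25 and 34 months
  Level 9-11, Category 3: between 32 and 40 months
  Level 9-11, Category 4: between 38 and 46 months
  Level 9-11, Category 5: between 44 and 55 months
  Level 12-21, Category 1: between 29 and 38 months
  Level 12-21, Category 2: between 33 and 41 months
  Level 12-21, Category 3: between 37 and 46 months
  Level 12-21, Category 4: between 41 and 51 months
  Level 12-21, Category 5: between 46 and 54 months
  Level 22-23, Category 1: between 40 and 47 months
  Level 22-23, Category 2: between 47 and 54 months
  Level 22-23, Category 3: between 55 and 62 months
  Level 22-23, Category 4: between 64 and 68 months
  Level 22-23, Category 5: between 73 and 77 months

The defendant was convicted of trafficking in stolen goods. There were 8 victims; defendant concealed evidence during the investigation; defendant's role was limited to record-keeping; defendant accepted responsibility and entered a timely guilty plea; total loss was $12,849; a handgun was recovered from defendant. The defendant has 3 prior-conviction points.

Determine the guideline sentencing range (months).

Base offense level for trafficking in stolen goods: 19.
A1 applies: 19 + 2 = 21.
A2 applies (level before this adjustment is 21 ≥ 12, so +3): 21 + 3 = 24.
A3 applies: 24 − 3 = 21.
A4 applies: 21 − 4 = 17.
A5 applies: 17 + 4 = 21.
A6 does not apply.
A7 applies: 21 + 2 = 23.
A8 does not apply.
Final offense level: 23.
Criminal history: 3 prior points → Category 2 (3-5).
Level 23 falls in the 22-23 band.
Grid: Level 22-23 × Category 2 = 47-54 months.

47-54 months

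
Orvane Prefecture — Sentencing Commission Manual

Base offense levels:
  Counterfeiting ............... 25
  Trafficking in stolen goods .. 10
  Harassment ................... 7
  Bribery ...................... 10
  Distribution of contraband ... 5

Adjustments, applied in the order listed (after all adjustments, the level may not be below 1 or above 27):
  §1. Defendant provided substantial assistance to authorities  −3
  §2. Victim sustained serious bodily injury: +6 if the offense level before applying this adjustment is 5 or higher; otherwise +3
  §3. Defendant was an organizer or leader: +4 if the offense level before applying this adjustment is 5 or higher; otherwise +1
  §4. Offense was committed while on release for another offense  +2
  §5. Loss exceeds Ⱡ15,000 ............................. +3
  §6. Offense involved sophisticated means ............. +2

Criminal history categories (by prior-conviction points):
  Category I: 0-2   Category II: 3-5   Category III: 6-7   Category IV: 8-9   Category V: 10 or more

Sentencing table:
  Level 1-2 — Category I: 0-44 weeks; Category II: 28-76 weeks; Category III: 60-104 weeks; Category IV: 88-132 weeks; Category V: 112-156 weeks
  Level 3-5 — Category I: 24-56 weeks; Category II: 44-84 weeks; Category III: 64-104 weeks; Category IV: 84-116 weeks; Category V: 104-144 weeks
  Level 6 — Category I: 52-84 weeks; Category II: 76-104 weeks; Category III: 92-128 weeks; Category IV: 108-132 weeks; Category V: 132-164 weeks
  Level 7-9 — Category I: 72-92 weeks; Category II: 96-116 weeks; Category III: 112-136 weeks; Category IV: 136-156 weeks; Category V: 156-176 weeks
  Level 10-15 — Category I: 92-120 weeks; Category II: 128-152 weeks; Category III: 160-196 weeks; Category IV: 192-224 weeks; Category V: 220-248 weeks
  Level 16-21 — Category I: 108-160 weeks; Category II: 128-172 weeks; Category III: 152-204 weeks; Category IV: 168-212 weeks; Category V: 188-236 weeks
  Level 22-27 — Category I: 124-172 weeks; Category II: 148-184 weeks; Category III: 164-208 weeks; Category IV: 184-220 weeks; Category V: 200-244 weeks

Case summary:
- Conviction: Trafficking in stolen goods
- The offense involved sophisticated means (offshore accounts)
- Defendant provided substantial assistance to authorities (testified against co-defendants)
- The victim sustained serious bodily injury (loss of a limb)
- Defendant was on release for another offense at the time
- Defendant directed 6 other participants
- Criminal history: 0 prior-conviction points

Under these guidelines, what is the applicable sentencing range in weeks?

Base offense level for trafficking in stolen goods: 10.
§1 applies: 10 − 3 = 7.
§2 applies (level before this adjustment is 7 ≥ 5, so +6): 7 + 6 = 13.
§3 applies (level before this adjustment is 13 ≥ 5, so +4): 13 + 4 = 17.
§4 applies: 17 + 2 = 19.
§6 applies: 19 + 2 = 21.
Final offense level: 21.
Criminal history: 0 prior points → Category I (0-2).
Level 21 falls in the 16-21 band.
Grid: Level 16-21 × Category I = 108-160 weeks.

108-160 weeks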